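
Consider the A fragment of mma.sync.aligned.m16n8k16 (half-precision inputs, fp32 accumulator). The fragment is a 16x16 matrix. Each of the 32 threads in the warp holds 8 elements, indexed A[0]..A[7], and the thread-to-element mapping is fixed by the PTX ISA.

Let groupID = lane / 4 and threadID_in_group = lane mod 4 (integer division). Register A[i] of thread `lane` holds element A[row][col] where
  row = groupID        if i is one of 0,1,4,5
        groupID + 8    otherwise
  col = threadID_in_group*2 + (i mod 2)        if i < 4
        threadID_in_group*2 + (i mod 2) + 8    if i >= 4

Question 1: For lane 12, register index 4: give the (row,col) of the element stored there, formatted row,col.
3,8

L=12->gid=12>>2=3, tid=12&3=0
[4]->row 3+0=3  col 0·2+0+8=8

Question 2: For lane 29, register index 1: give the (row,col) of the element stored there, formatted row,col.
7,3

L=29->g=29>>2=7, t=29&3=1
[1]->row 7+0=7  col 1·2+1+0=3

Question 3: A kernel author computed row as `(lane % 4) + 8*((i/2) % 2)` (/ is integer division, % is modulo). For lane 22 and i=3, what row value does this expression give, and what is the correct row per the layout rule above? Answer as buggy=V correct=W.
`(lane % 4) + 8*((i/2) % 2)`[22,3]=>10
lane 22: grp=5 (22/4), tig=2 (22%4)
i=3: r=5+8=13, c=2*2+1+0=5
row: 10 vs 13

buggy=10 correct=13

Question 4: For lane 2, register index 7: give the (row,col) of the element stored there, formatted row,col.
2: G=0,T=2
[7] (0+8,2*2+1+8) = (8,13)

8,13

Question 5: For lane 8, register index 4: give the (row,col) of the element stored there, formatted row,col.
8: gid=2,tid=0
[4] (2+0,0*2+0+8) = (2,8)

2,8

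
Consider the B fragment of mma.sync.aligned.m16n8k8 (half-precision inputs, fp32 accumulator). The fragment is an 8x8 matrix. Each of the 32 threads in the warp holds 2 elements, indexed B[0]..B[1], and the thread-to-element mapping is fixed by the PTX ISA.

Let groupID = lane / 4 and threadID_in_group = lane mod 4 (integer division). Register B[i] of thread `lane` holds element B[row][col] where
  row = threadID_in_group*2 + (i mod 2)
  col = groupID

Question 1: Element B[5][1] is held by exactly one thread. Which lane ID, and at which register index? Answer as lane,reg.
6,1

c=1→G=1  r=5→T=2,p=1
L=1*4+2=6  i=1=1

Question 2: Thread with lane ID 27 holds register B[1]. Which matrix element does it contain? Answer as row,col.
L=27=>grp=27>>2=6, tig=27&3=3
[1]=>row 3·2+1=7  col grp=6

7,6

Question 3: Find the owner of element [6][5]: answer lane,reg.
23,0

c=5⇒gr=5  r=6⇒th=3,odd=0
L=5*4+3=23  i=0=0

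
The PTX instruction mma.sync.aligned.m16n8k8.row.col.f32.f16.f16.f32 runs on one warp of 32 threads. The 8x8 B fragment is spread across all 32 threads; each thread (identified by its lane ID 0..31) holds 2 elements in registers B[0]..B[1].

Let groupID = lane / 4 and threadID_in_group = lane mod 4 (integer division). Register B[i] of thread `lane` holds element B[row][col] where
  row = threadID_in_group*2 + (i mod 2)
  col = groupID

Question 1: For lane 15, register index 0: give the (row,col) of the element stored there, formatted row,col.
6,3

L=15⇒gr=15>>2=3, th=15&3=3
[0]⇒row 3·2+0=6  col gr=3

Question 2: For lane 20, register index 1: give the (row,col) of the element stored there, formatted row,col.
1,5

20: grp=5,tig=0
[1] (0*2+1,5) = (1,5)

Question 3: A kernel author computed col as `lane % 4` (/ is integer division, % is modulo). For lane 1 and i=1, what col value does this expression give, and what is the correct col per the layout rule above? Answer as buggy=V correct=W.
`lane % 4`[1,1]⇒1
lane 1: gr=0 (1/4), th=1 (1%4)
i=1: r=1*2+1=3, c=gr=0
col: 1 vs 0

buggy=1 correct=0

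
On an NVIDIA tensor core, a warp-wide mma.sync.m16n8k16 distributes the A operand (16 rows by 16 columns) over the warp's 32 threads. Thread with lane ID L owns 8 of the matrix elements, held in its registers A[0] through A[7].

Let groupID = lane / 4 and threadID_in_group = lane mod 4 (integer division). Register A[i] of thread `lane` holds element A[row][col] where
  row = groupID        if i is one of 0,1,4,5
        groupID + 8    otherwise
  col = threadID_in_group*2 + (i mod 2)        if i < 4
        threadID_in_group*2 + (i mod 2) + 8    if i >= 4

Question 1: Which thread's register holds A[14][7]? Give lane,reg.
27,3

r: 14->gid=6,r8=1  c: 7->c8=0,tid=3,i&1=1
L=6*4+3=27  i=0*4+1*2+1=3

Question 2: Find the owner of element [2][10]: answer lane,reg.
9,4

r=2->g=2,rb=0  c=10->cb=1,t=1,b0=0
L=2*4+1=9  i=1*4+0*2+0=4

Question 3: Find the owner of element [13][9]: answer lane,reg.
r=13→G=5,rhi=1  c=9→chi=1,T=0,p=1
L=5*4+0=20  i=1*4+1*2+1=7

20,7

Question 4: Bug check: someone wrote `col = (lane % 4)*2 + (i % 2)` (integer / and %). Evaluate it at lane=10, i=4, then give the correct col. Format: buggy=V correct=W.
buggy=4 correct=12

`(lane % 4)*2 + (i % 2)`[10,4]⇒4
L=10⇒gr=10>>2=2, th=10&3=2
[4]⇒row 2+0=2  col 2·2+0+8=12
col: 4 vs 12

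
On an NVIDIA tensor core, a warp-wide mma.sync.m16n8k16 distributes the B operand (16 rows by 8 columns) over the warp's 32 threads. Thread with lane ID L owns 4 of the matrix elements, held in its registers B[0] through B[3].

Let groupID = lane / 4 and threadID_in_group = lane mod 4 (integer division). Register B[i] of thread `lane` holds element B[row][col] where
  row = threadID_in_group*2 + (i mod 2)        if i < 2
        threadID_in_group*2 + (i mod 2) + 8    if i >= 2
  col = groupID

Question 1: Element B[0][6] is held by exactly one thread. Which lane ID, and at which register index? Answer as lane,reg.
c=6->g=6  r=0->rb=0,t=0,b0=0
L=6*4+0=24  i=0*2+0=0

24,0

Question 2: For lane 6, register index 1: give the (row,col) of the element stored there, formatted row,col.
5,1

lane 6→6/4=1, 6 mod 4=2
i=1  r:2·2+1+0→5  c:1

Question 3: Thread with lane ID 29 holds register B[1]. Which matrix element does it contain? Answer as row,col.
3,7

29: g=7,t=1
[1] (1*2+1+0,7) = (3,7)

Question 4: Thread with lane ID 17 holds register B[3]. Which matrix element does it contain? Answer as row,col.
11,4

L=17->g=17>>2=4, t=17&3=1
[3]->row 1·2+1+8=11  col g=4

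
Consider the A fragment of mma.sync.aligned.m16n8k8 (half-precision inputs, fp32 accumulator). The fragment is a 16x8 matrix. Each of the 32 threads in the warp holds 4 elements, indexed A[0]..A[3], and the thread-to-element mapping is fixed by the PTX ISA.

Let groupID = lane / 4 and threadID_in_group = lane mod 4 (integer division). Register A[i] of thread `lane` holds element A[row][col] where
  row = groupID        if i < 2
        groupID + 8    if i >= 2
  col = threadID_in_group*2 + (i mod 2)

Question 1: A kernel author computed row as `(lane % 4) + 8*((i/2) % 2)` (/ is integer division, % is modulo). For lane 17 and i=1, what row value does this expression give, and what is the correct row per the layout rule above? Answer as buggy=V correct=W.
buggy=1 correct=4

`(lane % 4) + 8*((i/2) % 2)`[17,1]=>1
lane 17=>17/4=4, 17 mod 4=1
i=1  r:4+0=>4  c:2·1+1=>3
row: 1 vs 4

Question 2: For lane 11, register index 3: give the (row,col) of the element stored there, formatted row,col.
11: grp=2,tig=3
[3] (2+8,3*2+1) = (10,7)

10,7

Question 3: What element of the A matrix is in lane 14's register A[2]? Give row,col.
L=14=>grp=14>>2=3, tig=14&3=2
[2]=>row 3+8=11  col 2·2+0=4

11,4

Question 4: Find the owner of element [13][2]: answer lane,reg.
r=13→G=5,rhi=1  c=2→T=1,p=0
L=5*4+1=21  i=1*2+0=2

21,2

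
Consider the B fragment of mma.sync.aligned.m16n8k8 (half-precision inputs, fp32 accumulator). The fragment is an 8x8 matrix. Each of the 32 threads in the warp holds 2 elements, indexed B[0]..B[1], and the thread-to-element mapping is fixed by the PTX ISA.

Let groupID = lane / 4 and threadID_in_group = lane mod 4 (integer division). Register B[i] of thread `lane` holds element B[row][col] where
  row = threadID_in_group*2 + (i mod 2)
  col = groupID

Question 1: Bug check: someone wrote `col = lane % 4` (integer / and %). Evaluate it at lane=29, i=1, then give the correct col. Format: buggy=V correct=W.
`lane % 4`[29,1]=>1
L=29=>grp=29>>2=7, tig=29&3=1
[1]=>row 1·2+1=3  col grp=7
col: 1 vs 7

buggy=1 correct=7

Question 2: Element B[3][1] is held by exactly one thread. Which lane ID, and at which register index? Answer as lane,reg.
5,1

c: 1->gid=1  r: 3->tid=1,i&1=1
L=1*4+1=5  i=1=1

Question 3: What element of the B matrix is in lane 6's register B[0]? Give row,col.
6: gid=1,tid=2
[0] (2*2+0,1) = (4,1)

4,1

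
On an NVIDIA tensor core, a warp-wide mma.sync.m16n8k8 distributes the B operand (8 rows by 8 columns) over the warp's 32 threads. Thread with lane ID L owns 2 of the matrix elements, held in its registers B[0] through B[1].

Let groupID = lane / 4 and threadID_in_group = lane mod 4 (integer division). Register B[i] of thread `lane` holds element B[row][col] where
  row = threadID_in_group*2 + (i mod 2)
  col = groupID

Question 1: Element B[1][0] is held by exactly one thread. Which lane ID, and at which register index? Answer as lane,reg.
0,1

c: 0->gid=0  r: 1->tid=0,i&1=1
L=0*4+0=0  i=1=1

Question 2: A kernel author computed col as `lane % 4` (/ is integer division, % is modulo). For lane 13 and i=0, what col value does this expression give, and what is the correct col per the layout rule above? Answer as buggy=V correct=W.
buggy=1 correct=3

`lane % 4`[13,0]->1
lane 13: g=3 (13/4), t=1 (13%4)
i=0: r=1*2+0=2, c=g=3
col: 1 vs 3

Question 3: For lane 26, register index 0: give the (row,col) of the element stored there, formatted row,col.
26: G=6,T=2
[0] (2*2+0,6) = (4,6)

4,6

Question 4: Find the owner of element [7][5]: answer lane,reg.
23,1

c=5->g=5  r=7->t=3,b0=1
L=5*4+3=23  i=1=1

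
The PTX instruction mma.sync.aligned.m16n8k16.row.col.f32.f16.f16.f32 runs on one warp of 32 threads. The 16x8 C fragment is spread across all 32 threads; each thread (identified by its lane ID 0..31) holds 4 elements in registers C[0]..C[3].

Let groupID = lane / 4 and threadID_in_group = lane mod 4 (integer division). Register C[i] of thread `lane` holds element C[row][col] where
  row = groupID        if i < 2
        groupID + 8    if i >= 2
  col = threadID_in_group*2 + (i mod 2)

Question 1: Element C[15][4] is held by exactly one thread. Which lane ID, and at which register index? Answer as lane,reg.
30,2

r: 15->gid=7,r8=1  c: 4->tid=2,i&1=0
L=7*4+2=30  i=1*2+0=2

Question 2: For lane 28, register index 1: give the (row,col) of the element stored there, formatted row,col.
lane 28->28/4=7, 28 mod 4=0
i=1  r:7+0->7  c:2·0+1->1

7,1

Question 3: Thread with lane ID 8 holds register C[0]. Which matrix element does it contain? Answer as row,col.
lane 8→8/4=2, 8 mod 4=0
i=0  r:2+0→2  c:2·0+0→0

2,0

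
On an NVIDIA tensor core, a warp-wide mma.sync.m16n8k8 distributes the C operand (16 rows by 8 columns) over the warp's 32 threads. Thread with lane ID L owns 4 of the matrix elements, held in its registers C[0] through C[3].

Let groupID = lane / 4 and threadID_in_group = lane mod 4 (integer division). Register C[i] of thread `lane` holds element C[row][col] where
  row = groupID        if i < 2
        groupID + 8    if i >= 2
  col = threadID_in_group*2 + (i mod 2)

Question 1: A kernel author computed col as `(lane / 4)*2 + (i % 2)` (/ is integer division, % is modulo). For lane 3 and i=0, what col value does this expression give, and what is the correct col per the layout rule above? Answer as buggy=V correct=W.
buggy=0 correct=6

`(lane / 4)*2 + (i % 2)`[3,0]=>0
lane 3=>3/4=0, 3 mod 4=3
i=0  r:0+0=>0  c:2·3+0=>6
col: 0 vs 6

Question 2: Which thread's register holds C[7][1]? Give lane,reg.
r=7→G=7,rhi=0  c=1→T=0,p=1
L=7*4+0=28  i=0*2+1=1

28,1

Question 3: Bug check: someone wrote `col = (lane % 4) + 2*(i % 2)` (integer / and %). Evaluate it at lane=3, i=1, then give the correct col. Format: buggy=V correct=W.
buggy=5 correct=7

`(lane % 4) + 2*(i % 2)`[3,1]→5
L=3→G=3>>2=0, T=3&3=3
[1]→row 0+0=0  col 3·2+1=7
col: 5 vs 7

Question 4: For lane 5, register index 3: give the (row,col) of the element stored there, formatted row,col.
9,3

lane 5: gr=1 (5/4), th=1 (5%4)
i=3: r=1+8=9, c=1*2+1=3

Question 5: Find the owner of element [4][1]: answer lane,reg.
16,1

r=4⇒gr=4,Rb=0  c=1⇒th=0,odd=1
L=4*4+0=16  i=0*2+1=1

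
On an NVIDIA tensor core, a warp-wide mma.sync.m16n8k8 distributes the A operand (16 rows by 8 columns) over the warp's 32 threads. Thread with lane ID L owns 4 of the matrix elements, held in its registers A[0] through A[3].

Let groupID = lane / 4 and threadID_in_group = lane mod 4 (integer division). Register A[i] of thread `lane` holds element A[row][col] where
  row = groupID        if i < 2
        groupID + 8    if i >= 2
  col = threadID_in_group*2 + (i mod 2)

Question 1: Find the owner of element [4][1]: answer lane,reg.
r: 4->gid=4,r8=0  c: 1->tid=0,i&1=1
L=4*4+0=16  i=0*2+1=1

16,1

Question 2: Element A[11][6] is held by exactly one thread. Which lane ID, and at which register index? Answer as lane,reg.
r=11->g=3,rb=1  c=6->t=3,b0=0
L=3*4+3=15  i=1*2+0=2

15,2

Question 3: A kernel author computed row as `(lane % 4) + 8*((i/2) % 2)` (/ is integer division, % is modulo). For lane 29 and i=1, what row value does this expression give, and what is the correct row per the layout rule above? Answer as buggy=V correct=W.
`(lane % 4) + 8*((i/2) % 2)`[29,1]->1
L=29->g=29>>2=7, t=29&3=1
[1]->row 7+0=7  col 1·2+1=3
row: 1 vs 7

buggy=1 correct=7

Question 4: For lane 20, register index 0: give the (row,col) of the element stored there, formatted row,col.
L=20→G=20>>2=5, T=20&3=0
[0]→row 5+0=5  col 0·2+0=0

5,0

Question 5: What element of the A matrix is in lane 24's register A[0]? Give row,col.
6,0

lane 24⇒24/4=6, 24 mod 4=0
i=0  r:6+0⇒6  c:2·0+0⇒0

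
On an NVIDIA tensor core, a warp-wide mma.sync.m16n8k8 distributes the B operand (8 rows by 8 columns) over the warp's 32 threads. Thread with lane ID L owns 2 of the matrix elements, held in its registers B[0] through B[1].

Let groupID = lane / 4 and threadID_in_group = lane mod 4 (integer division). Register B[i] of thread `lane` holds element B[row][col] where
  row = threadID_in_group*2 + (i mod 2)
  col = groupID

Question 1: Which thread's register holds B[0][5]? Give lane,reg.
c=5→G=5  r=0→T=0,p=0
L=5*4+0=20  i=0=0

20,0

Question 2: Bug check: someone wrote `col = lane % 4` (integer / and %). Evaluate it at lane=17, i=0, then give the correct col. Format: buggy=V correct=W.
`lane % 4`[17,0]->1
lane 17->17/4=4, 17 mod 4=1
i=0  r:2·1+0->2  c:4
col: 1 vs 4

buggy=1 correct=4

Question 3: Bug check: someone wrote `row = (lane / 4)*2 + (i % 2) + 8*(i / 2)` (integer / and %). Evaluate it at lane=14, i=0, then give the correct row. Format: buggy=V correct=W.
`(lane / 4)*2 + (i % 2) + 8*(i / 2)`[14,0]=>6
lane 14: grp=3 (14/4), tig=2 (14%4)
i=0: r=2*2+0=4, c=grp=3
row: 6 vs 4

buggy=6 correct=4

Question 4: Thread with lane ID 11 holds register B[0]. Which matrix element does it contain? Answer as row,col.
6,2

L=11→G=11>>2=2, T=11&3=3
[0]→row 3·2+0=6  col G=2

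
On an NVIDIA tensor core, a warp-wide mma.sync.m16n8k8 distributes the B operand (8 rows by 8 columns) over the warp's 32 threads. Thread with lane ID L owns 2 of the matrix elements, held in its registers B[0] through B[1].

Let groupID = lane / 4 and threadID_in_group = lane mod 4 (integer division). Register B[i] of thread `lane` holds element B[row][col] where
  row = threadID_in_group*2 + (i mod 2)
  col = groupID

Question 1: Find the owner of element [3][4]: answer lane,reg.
17,1

c: 4->gid=4  r: 3->tid=1,i&1=1
L=4*4+1=17  i=1=1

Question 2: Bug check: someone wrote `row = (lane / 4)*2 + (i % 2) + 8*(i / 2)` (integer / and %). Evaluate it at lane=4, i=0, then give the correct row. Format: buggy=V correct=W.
buggy=2 correct=0

`(lane / 4)*2 + (i % 2) + 8*(i / 2)`[4,0]->2
lane 4->4/4=1, 4 mod 4=0
i=0  r:2·0+0->0  c:1
row: 2 vs 0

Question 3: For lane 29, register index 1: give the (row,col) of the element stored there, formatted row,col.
3,7

29: grp=7,tig=1
[1] (1*2+1,7) = (3,7)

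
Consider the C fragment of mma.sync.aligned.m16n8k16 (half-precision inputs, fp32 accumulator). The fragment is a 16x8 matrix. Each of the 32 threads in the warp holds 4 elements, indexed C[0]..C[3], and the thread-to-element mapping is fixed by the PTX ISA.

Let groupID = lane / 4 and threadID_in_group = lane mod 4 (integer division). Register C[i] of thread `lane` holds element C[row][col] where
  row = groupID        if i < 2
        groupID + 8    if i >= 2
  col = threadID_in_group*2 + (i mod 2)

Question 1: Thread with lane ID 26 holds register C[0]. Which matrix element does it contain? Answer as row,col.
L=26->gid=26>>2=6, tid=26&3=2
[0]->row 6+0=6  col 2·2+0=4

6,4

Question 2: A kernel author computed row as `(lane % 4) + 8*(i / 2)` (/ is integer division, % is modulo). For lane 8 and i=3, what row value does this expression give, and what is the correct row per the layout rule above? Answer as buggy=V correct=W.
`(lane % 4) + 8*(i / 2)`[8,3]→8
L=8→G=8>>2=2, T=8&3=0
[3]→row 2+8=10  col 0·2+1=1
row: 8 vs 10

buggy=8 correct=10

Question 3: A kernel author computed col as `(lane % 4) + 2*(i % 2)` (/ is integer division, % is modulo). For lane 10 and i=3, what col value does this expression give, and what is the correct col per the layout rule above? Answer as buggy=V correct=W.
`(lane % 4) + 2*(i % 2)`[10,3]->4
lane 10: g=2 (10/4), t=2 (10%4)
i=3: r=2+8=10, c=2*2+1=5
col: 4 vs 5

buggy=4 correct=5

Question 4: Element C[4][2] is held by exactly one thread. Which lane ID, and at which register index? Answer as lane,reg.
r=4⇒gr=4,Rb=0  c=2⇒th=1,odd=0
L=4*4+1=17  i=0*2+0=0

17,0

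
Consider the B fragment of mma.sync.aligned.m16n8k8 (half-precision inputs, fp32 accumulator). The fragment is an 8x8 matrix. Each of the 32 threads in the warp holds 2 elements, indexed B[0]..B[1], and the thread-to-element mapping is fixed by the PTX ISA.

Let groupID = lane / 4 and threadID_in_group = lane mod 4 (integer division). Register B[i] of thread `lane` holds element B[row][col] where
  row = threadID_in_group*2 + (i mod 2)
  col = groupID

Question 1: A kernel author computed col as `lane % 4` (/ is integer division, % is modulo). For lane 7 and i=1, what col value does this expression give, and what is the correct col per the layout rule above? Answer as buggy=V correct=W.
`lane % 4`[7,1]->3
lane 7->7/4=1, 7 mod 4=3
i=1  r:2·3+1->7  c:1
col: 3 vs 1

buggy=3 correct=1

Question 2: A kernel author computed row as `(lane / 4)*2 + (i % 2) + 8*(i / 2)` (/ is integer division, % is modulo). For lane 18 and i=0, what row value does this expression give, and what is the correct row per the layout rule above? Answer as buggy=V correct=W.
`(lane / 4)*2 + (i % 2) + 8*(i / 2)`[18,0]->8
lane 18: g=4 (18/4), t=2 (18%4)
i=0: r=2*2+0=4, c=g=4
row: 8 vs 4

buggy=8 correct=4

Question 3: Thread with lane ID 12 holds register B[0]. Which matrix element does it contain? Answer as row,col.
L=12⇒gr=12>>2=3, th=12&3=0
[0]⇒row 0·2+0=0  col gr=3

0,3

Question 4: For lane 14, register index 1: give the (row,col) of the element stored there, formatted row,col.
5,3

lane 14=>14/4=3, 14 mod 4=2
i=1  r:2·2+1=>5  c:3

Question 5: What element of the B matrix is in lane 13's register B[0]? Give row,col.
2,3

lane 13⇒13/4=3, 13 mod 4=1
i=0  r:2·1+0⇒2  c:3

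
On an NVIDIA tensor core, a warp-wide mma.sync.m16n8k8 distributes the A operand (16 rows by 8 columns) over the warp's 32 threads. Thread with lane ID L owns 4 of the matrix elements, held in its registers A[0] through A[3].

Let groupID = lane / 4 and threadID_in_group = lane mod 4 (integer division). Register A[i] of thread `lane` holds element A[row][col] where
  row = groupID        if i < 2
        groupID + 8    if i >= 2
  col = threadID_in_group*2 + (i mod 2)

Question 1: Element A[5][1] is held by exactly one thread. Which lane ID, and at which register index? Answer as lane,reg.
r=5->g=5,rb=0  c=1->t=0,b0=1
L=5*4+0=20  i=0*2+1=1

20,1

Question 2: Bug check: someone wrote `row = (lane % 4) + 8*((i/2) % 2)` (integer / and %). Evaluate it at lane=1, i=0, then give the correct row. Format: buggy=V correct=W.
buggy=1 correct=0

`(lane % 4) + 8*((i/2) % 2)`[1,0]⇒1
lane 1⇒1/4=0, 1 mod 4=1
i=0  r:0+0⇒0  c:2·1+0⇒2
row: 1 vs 0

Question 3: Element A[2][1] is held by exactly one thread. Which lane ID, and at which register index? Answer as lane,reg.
8,1

r=2→G=2,rhi=0  c=1→T=0,p=1
L=2*4+0=8  i=0*2+1=1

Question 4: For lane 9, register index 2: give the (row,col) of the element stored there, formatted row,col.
10,2

9: gid=2,tid=1
[2] (2+8,1*2+0) = (10,2)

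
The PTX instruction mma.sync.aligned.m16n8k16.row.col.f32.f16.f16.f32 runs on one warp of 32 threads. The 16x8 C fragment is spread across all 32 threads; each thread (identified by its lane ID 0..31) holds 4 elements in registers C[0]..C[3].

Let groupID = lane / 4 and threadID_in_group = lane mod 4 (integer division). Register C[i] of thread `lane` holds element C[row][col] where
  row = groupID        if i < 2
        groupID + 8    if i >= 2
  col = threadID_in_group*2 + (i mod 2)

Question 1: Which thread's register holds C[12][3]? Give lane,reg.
17,3

r=12->g=4,rb=1  c=3->t=1,b0=1
L=4*4+1=17  i=1*2+1=3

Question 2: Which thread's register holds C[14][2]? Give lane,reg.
25,2

r:14=>grp=6,rB=1  c:2=>tig=1,lo=0
L=6*4+1=25  i=1*2+0=2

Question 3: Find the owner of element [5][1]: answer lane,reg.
20,1

r=5→G=5,rhi=0  c=1→T=0,p=1
L=5*4+0=20  i=0*2+1=1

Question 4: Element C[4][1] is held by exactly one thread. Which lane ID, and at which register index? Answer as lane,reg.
16,1

r: 4->gid=4,r8=0  c: 1->tid=0,i&1=1
L=4*4+0=16  i=0*2+1=1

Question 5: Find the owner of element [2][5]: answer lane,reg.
10,1

r: 2->gid=2,r8=0  c: 5->tid=2,i&1=1
L=2*4+2=10  i=0*2+1=1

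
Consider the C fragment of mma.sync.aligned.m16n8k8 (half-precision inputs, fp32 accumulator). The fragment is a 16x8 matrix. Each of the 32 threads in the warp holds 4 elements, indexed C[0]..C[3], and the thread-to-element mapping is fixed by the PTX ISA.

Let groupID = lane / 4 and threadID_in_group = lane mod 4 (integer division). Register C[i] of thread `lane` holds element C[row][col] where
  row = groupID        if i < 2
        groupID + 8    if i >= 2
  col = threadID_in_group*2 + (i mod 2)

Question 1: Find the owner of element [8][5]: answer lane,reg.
r=8⇒gr=0,Rb=1  c=5⇒th=2,odd=1
L=0*4+2=2  i=1*2+1=3

2,3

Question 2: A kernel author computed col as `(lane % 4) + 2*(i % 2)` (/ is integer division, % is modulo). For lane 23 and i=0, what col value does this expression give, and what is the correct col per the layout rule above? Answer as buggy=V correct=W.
`(lane % 4) + 2*(i % 2)`[23,0]->3
L=23->g=23>>2=5, t=23&3=3
[0]->row 5+0=5  col 3·2+0=6
col: 3 vs 6

buggy=3 correct=6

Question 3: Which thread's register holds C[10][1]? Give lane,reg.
8,3

r: 10->gid=2,r8=1  c: 1->tid=0,i&1=1
L=2*4+0=8  i=1*2+1=3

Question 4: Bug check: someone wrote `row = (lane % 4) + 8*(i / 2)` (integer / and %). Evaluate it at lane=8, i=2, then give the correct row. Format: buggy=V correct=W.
buggy=8 correct=10

`(lane % 4) + 8*(i / 2)`[8,2]→8
lane 8→8/4=2, 8 mod 4=0
i=2  r:2+8→10  c:2·0+0→0
row: 8 vs 10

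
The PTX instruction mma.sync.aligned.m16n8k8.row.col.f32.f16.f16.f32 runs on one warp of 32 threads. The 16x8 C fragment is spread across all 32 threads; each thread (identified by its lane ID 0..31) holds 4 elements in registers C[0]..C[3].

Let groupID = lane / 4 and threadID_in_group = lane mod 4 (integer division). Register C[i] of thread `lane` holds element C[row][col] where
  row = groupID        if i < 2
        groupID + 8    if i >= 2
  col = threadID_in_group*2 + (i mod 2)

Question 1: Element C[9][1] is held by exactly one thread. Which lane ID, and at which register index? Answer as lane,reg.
r=9->g=1,rb=1  c=1->t=0,b0=1
L=1*4+0=4  i=1*2+1=3

4,3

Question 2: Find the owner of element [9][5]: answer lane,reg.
6,3

r:9=>grp=1,rB=1  c:5=>tig=2,lo=1
L=1*4+2=6  i=1*2+1=3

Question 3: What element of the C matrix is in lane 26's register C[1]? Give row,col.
6,5

lane 26→26/4=6, 26 mod 4=2
i=1  r:6+0→6  c:2·2+1→5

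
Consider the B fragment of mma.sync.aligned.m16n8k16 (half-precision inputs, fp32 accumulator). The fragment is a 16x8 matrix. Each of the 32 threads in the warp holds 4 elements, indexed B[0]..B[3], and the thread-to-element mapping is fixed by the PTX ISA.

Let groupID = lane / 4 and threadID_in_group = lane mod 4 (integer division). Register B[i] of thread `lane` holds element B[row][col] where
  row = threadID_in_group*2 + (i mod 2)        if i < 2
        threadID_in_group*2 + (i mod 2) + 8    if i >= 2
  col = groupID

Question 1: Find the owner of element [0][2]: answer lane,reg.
8,0

c=2→G=2  r=0→rhi=0,T=0,p=0
L=2*4+0=8  i=0*2+0=0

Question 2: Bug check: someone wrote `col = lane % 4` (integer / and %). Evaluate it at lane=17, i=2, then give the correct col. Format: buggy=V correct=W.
buggy=1 correct=4

`lane % 4`[17,2]→1
lane 17→17/4=4, 17 mod 4=1
i=2  r:2·1+0+8→10  c:4
col: 1 vs 4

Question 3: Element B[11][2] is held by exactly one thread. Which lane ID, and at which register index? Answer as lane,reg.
c=2→G=2  r=11→rhi=1,T=1,p=1
L=2*4+1=9  i=1*2+1=3

9,3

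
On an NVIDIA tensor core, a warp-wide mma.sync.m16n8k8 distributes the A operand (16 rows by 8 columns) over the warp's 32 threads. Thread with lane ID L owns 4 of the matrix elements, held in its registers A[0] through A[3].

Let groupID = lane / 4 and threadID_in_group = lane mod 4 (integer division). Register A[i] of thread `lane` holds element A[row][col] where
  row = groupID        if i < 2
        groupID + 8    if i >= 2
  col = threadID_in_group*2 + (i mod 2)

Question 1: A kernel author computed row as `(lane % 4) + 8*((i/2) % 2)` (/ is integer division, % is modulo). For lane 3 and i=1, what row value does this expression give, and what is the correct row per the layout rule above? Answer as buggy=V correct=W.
`(lane % 4) + 8*((i/2) % 2)`[3,1]⇒3
lane 3⇒3/4=0, 3 mod 4=3
i=1  r:0+0⇒0  c:2·3+1⇒7
row: 3 vs 0

buggy=3 correct=0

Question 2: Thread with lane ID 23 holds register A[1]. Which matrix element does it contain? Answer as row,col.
lane 23=>23/4=5, 23 mod 4=3
i=1  r:5+0=>5  c:2·3+1=>7

5,7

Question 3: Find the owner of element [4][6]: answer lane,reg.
19,0

r:4=>grp=4,rB=0  c:6=>tig=3,lo=0
L=4*4+3=19  i=0*2+0=0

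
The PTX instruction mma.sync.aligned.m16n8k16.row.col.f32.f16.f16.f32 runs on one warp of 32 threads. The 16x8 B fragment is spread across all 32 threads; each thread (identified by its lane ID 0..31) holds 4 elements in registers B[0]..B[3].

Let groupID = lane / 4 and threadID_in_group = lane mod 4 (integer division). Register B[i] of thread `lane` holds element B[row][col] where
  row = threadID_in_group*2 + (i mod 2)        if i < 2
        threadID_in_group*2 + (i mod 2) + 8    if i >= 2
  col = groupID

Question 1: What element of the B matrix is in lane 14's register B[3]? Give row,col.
13,3

L=14=>grp=14>>2=3, tig=14&3=2
[3]=>row 2·2+1+8=13  col grp=3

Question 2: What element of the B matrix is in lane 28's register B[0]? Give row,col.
28: G=7,T=0
[0] (0*2+0+0,7) = (0,7)

0,7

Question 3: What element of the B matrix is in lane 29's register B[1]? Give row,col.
L=29->gid=29>>2=7, tid=29&3=1
[1]->row 1·2+1+0=3  col gid=7

3,7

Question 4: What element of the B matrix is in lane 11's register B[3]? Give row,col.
lane 11: G=2 (11/4), T=3 (11%4)
i=3: r=3*2+1+8=15, c=G=2

15,2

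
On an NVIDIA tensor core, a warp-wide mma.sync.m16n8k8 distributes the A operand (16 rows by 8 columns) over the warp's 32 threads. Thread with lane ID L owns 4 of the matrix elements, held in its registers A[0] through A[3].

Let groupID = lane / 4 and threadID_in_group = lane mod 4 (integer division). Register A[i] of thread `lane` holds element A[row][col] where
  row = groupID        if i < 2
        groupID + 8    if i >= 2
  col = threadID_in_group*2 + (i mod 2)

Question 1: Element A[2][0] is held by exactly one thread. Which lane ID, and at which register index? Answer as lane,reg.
r: 2->gid=2,r8=0  c: 0->tid=0,i&1=0
L=2*4+0=8  i=0*2+0=0

8,0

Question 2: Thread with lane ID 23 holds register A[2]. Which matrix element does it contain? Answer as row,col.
13,6

23: gr=5,th=3
[2] (5+8,3*2+0) = (13,6)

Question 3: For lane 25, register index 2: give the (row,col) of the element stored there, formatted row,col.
14,2

25: g=6,t=1
[2] (6+8,1*2+0) = (14,2)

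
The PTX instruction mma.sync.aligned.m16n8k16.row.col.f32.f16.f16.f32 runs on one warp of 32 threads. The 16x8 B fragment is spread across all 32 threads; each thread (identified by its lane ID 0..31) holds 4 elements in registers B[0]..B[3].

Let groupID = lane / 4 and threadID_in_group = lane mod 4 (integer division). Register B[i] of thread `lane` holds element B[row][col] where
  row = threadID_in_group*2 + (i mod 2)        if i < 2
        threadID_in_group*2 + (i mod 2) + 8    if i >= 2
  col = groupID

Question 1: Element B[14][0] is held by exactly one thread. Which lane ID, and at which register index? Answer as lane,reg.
3,2

c=0->g=0  r=14->rb=1,t=3,b0=0
L=0*4+3=3  i=1*2+0=2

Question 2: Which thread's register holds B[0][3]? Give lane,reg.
12,0

c:3=>grp=3  r:0=>rB=0,tig=0,lo=0
L=3*4+0=12  i=0*2+0=0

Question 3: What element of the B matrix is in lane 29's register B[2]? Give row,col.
lane 29: grp=7 (29/4), tig=1 (29%4)
i=2: r=1*2+0+8=10, c=grp=7

10,7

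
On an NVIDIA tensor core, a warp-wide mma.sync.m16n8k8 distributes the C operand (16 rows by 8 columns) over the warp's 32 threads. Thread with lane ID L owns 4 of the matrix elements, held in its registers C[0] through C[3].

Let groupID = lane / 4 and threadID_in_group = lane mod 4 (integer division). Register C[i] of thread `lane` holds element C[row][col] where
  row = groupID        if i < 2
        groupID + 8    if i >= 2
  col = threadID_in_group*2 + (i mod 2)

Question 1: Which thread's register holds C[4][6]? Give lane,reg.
r=4->g=4,rb=0  c=6->t=3,b0=0
L=4*4+3=19  i=0*2+0=0

19,0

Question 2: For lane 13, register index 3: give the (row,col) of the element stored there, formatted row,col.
13: G=3,T=1
[3] (3+8,1*2+1) = (11,3)

11,3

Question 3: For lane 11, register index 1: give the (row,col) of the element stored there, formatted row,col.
lane 11: grp=2 (11/4), tig=3 (11%4)
i=1: r=2+0=2, c=3*2+1=7

2,7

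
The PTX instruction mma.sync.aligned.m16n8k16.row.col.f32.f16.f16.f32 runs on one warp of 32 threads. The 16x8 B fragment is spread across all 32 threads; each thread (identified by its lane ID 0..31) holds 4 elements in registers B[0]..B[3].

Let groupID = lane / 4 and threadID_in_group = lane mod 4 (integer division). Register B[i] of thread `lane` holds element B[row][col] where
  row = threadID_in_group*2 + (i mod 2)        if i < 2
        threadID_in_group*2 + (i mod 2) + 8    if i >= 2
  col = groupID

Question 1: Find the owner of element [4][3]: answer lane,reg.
c: 3->gid=3  r: 4->r8=0,tid=2,i&1=0
L=3*4+2=14  i=0*2+0=0

14,0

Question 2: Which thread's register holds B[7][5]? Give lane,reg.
23,1

c:5=>grp=5  r:7=>rB=0,tig=3,lo=1
L=5*4+3=23  i=0*2+1=1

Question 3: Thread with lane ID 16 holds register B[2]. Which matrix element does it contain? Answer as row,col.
8,4

lane 16: gr=4 (16/4), th=0 (16%4)
i=2: r=0*2+0+8=8, c=gr=4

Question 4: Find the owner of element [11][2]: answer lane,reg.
c=2->g=2  r=11->rb=1,t=1,b0=1
L=2*4+1=9  i=1*2+1=3

9,3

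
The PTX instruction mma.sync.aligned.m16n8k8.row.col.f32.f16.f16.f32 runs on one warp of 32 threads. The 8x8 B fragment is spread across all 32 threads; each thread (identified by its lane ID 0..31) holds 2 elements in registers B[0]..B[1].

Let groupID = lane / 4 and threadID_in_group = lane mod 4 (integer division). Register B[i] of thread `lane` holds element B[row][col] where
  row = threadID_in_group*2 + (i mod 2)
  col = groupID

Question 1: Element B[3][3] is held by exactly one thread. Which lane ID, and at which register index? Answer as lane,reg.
c=3⇒gr=3  r=3⇒th=1,odd=1
L=3*4+1=13  i=1=1

13,1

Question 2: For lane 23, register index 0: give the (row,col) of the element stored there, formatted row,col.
23: g=5,t=3
[0] (3*2+0,5) = (6,5)

6,5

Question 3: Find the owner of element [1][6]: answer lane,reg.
24,1

c=6->g=6  r=1->t=0,b0=1
L=6*4+0=24  i=1=1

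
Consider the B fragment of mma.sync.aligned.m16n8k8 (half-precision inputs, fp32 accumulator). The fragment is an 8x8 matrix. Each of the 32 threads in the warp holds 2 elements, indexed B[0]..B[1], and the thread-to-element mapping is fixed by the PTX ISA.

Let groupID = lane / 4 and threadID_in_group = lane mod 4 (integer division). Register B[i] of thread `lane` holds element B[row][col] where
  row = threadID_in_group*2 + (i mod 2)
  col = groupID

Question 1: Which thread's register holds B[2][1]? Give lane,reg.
c: 1->gid=1  r: 2->tid=1,i&1=0
L=1*4+1=5  i=0=0

5,0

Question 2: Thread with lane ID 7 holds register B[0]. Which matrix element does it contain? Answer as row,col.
6,1

lane 7: G=1 (7/4), T=3 (7%4)
i=0: r=3*2+0=6, c=G=1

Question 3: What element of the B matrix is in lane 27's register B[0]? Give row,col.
6,6

lane 27: gid=6 (27/4), tid=3 (27%4)
i=0: r=3*2+0=6, c=gid=6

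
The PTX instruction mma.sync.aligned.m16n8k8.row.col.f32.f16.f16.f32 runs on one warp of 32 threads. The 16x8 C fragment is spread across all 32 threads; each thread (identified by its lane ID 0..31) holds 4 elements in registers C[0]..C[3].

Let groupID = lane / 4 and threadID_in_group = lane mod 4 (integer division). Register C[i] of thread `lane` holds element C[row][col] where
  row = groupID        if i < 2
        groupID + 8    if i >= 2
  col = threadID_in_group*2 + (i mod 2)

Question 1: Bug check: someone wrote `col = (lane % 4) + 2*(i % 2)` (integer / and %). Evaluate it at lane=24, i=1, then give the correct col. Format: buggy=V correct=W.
`(lane % 4) + 2*(i % 2)`[24,1]=>2
24: grp=6,tig=0
[1] (6+0,0*2+1) = (6,1)
col: 2 vs 1

buggy=2 correct=1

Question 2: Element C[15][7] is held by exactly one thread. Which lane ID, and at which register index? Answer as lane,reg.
31,3

r=15->g=7,rb=1  c=7->t=3,b0=1
L=7*4+3=31  i=1*2+1=3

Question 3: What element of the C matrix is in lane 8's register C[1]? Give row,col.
2,1

lane 8->8/4=2, 8 mod 4=0
i=1  r:2+0->2  c:2·0+1->1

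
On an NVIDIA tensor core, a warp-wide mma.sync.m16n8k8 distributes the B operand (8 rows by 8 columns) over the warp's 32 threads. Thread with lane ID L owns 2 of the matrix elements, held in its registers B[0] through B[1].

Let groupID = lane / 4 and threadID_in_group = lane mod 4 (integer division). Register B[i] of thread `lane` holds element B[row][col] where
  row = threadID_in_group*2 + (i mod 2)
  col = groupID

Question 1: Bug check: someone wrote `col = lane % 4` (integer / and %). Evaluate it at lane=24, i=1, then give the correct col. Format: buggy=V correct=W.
buggy=0 correct=6

`lane % 4`[24,1]->0
L=24->gid=24>>2=6, tid=24&3=0
[1]->row 0·2+1=1  col gid=6
col: 0 vs 6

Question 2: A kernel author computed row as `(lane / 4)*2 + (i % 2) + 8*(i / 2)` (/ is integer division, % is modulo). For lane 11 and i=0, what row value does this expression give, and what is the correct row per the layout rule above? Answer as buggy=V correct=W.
`(lane / 4)*2 + (i % 2) + 8*(i / 2)`[11,0]=>4
11: grp=2,tig=3
[0] (3*2+0,2) = (6,2)
row: 4 vs 6

buggy=4 correct=6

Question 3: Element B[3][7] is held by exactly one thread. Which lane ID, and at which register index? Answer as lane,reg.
c=7->g=7  r=3->t=1,b0=1
L=7*4+1=29  i=1=1

29,1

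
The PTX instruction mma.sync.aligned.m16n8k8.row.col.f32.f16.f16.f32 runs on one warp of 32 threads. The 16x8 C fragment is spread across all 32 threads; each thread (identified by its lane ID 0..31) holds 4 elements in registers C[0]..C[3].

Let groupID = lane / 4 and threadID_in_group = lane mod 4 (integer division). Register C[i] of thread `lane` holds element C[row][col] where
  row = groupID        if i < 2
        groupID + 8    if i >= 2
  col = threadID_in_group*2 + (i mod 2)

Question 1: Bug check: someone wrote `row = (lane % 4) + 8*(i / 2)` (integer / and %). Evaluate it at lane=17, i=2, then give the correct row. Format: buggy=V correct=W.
`(lane % 4) + 8*(i / 2)`[17,2]→9
L=17→G=17>>2=4, T=17&3=1
[2]→row 4+8=12  col 1·2+0=2
row: 9 vs 12

buggy=9 correct=12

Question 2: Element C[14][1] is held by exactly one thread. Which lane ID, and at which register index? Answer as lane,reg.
24,3

r=14->g=6,rb=1  c=1->t=0,b0=1
L=6*4+0=24  i=1*2+1=3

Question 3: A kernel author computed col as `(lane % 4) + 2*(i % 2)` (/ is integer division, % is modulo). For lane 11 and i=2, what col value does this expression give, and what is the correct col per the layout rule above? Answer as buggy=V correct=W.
`(lane % 4) + 2*(i % 2)`[11,2]→3
L=11→G=11>>2=2, T=11&3=3
[2]→row 2+8=10  col 3·2+0=6
col: 3 vs 6

buggy=3 correct=6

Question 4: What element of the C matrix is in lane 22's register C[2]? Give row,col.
13,4

lane 22⇒22/4=5, 22 mod 4=2
i=2  r:5+8⇒13  c:2·2+0⇒4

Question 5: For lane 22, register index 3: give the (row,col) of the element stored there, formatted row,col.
13,5

L=22->g=22>>2=5, t=22&3=2
[3]->row 5+8=13  col 2·2+1=5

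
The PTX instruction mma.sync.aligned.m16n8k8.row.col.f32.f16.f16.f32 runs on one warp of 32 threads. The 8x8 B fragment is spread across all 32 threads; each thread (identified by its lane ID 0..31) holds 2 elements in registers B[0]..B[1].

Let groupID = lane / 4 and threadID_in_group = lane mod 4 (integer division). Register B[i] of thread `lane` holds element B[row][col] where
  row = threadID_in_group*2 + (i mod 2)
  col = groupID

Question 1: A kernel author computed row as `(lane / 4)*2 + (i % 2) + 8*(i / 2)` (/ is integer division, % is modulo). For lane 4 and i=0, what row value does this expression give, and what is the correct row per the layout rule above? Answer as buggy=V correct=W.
buggy=2 correct=0

`(lane / 4)*2 + (i % 2) + 8*(i / 2)`[4,0]->2
lane 4->4/4=1, 4 mod 4=0
i=0  r:2·0+0->0  c:1
row: 2 vs 0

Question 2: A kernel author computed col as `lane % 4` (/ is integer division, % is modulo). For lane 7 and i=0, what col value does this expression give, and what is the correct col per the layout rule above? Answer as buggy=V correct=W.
`lane % 4`[7,0]⇒3
L=7⇒gr=7>>2=1, th=7&3=3
[0]⇒row 3·2+0=6  col gr=1
col: 3 vs 1

buggy=3 correct=1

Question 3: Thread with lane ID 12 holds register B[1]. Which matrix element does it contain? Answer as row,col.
1,3

L=12→G=12>>2=3, T=12&3=0
[1]→row 0·2+1=1  col G=3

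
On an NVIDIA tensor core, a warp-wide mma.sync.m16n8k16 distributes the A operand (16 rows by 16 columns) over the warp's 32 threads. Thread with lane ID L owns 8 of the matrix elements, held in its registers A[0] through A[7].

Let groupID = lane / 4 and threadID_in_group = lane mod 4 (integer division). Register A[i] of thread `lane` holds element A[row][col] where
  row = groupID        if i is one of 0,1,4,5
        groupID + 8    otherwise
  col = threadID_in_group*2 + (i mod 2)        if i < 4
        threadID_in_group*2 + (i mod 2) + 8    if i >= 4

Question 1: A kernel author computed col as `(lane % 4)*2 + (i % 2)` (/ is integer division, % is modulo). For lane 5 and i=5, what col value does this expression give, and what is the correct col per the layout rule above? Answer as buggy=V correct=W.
buggy=3 correct=11

`(lane % 4)*2 + (i % 2)`[5,5]⇒3
lane 5⇒5/4=1, 5 mod 4=1
i=5  r:1+0⇒1  c:2·1+1+8⇒11
col: 3 vs 11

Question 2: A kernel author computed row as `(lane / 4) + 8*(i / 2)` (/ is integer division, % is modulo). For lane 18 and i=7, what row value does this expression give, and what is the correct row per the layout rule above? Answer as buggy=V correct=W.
`(lane / 4) + 8*(i / 2)`[18,7]->28
lane 18->18/4=4, 18 mod 4=2
i=7  r:4+8->12  c:2·2+1+8->13
row: 28 vs 12

buggy=28 correct=12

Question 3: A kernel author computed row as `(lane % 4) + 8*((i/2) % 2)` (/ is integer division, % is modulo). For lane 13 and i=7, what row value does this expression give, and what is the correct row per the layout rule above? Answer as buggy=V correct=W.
buggy=9 correct=11

`(lane % 4) + 8*((i/2) % 2)`[13,7]=>9
13: grp=3,tig=1
[7] (3+8,1*2+1+8) = (11,11)
row: 9 vs 11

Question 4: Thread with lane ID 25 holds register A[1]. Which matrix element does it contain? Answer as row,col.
6,3

25: grp=6,tig=1
[1] (6+0,1*2+1+0) = (6,3)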